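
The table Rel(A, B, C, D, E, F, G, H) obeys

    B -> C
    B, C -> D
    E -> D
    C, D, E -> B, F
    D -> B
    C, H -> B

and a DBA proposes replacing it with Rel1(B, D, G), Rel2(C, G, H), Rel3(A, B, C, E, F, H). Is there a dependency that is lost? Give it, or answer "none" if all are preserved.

none

B → C lies within Rel3.
B, C → D: restricted closure across fragments reaches D.
E → D: restricted closure across fragments reaches D.
C, D, E → B, F: restricted closure across fragments reaches B, F.
D → B lies within Rel1.
C, H → B lies within Rel3.
Every dependency is enforceable on the fragments, so the decomposition is dependency-preserving.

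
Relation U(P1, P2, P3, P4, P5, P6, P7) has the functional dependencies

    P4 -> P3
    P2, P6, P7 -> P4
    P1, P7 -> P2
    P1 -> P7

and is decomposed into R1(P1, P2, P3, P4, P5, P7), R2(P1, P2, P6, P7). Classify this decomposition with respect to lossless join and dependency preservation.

lossy and not dependency-preserving

Lossless test: (P1, P2, P7)⁺ = {P1, P2, P7}, which is a superkey of neither fragment — lossy.
Dependency preservation: the restricted closure of {P2, P6, P7} across the fragments never reaches {P4}, so P2, P6, P7 → P4 cannot be enforced without a join — not preserved.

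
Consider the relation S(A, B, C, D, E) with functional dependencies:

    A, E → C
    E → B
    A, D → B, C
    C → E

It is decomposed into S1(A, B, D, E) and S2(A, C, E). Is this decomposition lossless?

Yes

Common attributes: S1 ∩ S2 = {A, E}.
Closure of {A, E}: A, E → C applies, adding C; E → B applies, adding B. So (A, E)⁺ = {A, B, C, E}.
This closure contains every attribute of S2, so S1 ∩ S2 → S2. The join is lossless.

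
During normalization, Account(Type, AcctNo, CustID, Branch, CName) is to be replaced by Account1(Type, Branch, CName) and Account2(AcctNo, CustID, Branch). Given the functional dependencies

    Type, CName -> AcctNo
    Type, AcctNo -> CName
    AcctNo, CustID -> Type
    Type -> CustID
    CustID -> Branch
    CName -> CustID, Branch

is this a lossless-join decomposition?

No

Common attributes: Account1 ∩ Account2 = {Branch}.
No dependency enlarges {Branch}, so (Branch)⁺ = {Branch}.
The closure contains neither all of Account1 = {Type, Branch, CName} nor all of Account2 = {AcctNo, CustID, Branch}, so the common attributes are not a superkey of either fragment. The join is lossy.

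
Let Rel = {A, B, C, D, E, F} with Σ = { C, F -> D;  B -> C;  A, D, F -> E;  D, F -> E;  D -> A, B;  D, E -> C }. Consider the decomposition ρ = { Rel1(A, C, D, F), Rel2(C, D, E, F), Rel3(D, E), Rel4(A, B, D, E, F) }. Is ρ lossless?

Yes

Chase test. Columns are A, B, C, D, E, F; row i has aⱼ where attribute j ∈ Reli, else bᵢⱼ.
Initial tableau (one row per fragment):
  row 1: a1 b12 a3 a4 b15 a6
  row 2: b21 b22 a3 a4 a5 a6
  row 3: b31 b32 b33 a4 a5 b36
  row 4: a1 a2 b43 a4 a5 a6
Rows 1 and 4 agree on A, D, F; apply A, D, F→E and equate their E entries.
Rows 1 and 2 agree on D; apply D→A, B and equate their A, B entries.
Rows 1 and 3 agree on D; apply D→A, B and equate their A, B entries.
Rows 1 and 4 agree on D; apply D→A, B and equate their A, B entries.
Rows 1 and 3 agree on D, E; apply D, E→C and equate their C entries.
Rows 1 and 4 agree on D, E; apply D, E→C and equate their C entries.
Row 1 is now all distinguished symbols — the join is lossless.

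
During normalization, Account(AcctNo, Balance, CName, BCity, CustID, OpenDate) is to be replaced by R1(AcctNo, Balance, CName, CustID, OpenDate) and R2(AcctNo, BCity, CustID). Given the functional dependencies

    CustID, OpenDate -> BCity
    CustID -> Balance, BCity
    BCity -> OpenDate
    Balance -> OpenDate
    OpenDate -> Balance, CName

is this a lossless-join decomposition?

Common attributes: R1 ∩ R2 = {AcctNo, CustID}.
Closure of {AcctNo, CustID}: CustID → Balance, BCity applies, adding Balance, BCity; BCity → OpenDate applies, adding OpenDate; OpenDate → Balance, CName applies, adding CName. So (AcctNo, CustID)⁺ = {AcctNo, Balance, CName, BCity, CustID, OpenDate}.
This closure contains every attribute of R1, so R1 ∩ R2 → R1. The join is lossless.

Yes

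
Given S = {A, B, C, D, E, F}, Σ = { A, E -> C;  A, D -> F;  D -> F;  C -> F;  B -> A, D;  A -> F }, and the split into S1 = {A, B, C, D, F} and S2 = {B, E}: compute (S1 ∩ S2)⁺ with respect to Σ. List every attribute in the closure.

A, B, D, F

S1 ∩ S2 = {B}.
B → A, D applies, adding A, D
A → F applies, adding F
Closure: {A, B, D, F}.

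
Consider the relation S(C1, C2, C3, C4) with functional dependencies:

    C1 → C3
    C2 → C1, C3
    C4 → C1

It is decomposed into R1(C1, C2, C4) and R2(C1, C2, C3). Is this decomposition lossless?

Common attributes: R1 ∩ R2 = {C1, C2}.
Closure of {C1, C2}: C1 → C3 applies, adding C3. So (C1, C2)⁺ = {C1, C2, C3}.
This closure contains every attribute of R2, so R1 ∩ R2 → R2. The join is lossless.

Yes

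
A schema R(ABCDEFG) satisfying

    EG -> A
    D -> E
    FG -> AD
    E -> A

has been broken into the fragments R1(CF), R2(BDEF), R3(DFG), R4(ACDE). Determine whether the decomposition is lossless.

No

Chase test. Columns are ABCDEFG; row i has aⱼ where attribute j ∈ Ri, else bᵢⱼ.
Initial tableau (one row per fragment):
  row 1: b11 b12 a3 b14 b15 a6 b17
  row 2: b21 a2 b23 a4 a5 a6 b27
  row 3: b31 b32 b33 a4 b35 a6 a7
  row 4: a1 b42 a3 a4 a5 b46 b47
Rows 2 and 3 agree on D; apply D→E and equate their E entries.
Rows 2 and 3 agree on E; apply E→A and equate their A entries.
Rows 2 and 4 agree on E; apply E→A and equate their A entries.
No row becomes fully distinguished — the join is lossy.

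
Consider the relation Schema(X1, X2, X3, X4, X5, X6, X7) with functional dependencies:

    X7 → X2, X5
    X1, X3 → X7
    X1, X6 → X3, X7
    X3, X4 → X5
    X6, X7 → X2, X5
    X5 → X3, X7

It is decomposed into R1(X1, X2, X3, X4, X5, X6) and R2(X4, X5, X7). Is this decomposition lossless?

Yes

Common attributes: R1 ∩ R2 = {X4, X5}.
Closure of {X4, X5}: X5 → X3, X7 applies, adding X3, X7; X7 → X2, X5 applies, adding X2. So (X4, X5)⁺ = {X2, X3, X4, X5, X7}.
This closure contains every attribute of R2, so R1 ∩ R2 → R2. The join is lossless.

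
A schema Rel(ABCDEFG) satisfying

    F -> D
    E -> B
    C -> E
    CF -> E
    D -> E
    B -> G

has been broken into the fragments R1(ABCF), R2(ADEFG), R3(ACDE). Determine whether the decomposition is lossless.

Yes

Chase test. Columns are ABCDEFG; row i has aⱼ where attribute j ∈ Ri, else bᵢⱼ.
Initial tableau (one row per fragment):
  row 1: a1 a2 a3 b14 b15 a6 b17
  row 2: a1 b22 b23 a4 a5 a6 a7
  row 3: a1 b32 a3 a4 a5 b36 b37
Rows 1 and 2 agree on F; apply F→D and equate their D entries.
Rows 2 and 3 agree on E; apply E→B and equate their B entries.
Rows 1 and 3 agree on C; apply C→E and equate their E entries.
Rows 2 and 3 agree on B; apply B→G and equate their G entries.
Rows 1 and 2 agree on E; apply E→B and equate their B entries.
Rows 1 and 2 agree on B; apply B→G and equate their G entries.
Row 1 is now all distinguished symbols — the join is lossless.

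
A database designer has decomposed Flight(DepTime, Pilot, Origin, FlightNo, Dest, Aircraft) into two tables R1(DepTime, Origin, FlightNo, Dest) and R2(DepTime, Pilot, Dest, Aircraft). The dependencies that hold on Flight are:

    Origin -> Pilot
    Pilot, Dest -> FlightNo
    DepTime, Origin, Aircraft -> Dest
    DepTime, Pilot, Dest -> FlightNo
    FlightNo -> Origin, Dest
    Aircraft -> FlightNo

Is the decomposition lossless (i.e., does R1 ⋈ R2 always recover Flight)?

No

Common attributes: R1 ∩ R2 = {DepTime, Dest}.
No dependency enlarges {DepTime, Dest}, so (DepTime, Dest)⁺ = {DepTime, Dest}.
The closure contains neither all of R1 = {DepTime, Origin, FlightNo, Dest} nor all of R2 = {DepTime, Pilot, Dest, Aircraft}, so the common attributes are not a superkey of either fragment. The join is lossy.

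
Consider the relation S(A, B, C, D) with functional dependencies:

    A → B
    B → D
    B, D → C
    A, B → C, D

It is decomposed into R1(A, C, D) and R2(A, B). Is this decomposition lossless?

Common attributes: R1 ∩ R2 = {A}.
Closure of {A}: A → B applies, adding B; B → D applies, adding D; B, D → C applies, adding C. So (A)⁺ = {A, B, C, D}.
This closure contains every attribute of R1, so R1 ∩ R2 → R1. The join is lossless.

Yes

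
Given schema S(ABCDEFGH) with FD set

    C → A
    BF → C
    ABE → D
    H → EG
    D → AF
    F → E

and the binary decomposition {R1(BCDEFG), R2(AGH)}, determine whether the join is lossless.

No

Common attributes: R1 ∩ R2 = {G}.
No dependency enlarges {G}, so (G)⁺ = {G}.
The closure contains neither all of R1 = {BCDEFG} nor all of R2 = {AGH}, so the common attributes are not a superkey of either fragment. The join is lossy.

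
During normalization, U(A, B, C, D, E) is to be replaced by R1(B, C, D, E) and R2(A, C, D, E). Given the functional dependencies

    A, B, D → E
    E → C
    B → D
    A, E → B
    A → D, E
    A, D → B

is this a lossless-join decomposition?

No

Common attributes: R1 ∩ R2 = {C, D, E}.
No dependency enlarges {C, D, E}, so (C, D, E)⁺ = {C, D, E}.
The closure contains neither all of R1 = {B, C, D, E} nor all of R2 = {A, C, D, E}, so the common attributes are not a superkey of either fragment. The join is lossy.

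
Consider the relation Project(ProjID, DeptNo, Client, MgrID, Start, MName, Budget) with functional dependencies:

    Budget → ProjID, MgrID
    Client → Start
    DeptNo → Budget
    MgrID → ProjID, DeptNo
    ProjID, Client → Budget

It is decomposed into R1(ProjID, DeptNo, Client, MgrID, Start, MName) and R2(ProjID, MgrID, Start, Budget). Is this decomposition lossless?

Common attributes: R1 ∩ R2 = {ProjID, MgrID, Start}.
Closure of {ProjID, MgrID, Start}: MgrID → ProjID, DeptNo applies, adding DeptNo; DeptNo → Budget applies, adding Budget. So (ProjID, MgrID, Start)⁺ = {ProjID, DeptNo, MgrID, Start, Budget}.
This closure contains every attribute of R2, so R1 ∩ R2 → R2. The join is lossless.

Yes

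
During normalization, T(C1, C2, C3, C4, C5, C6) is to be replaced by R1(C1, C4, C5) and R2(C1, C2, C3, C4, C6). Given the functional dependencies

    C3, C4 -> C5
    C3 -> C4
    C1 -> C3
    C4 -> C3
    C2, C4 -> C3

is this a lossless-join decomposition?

Yes

Common attributes: R1 ∩ R2 = {C1, C4}.
Closure of {C1, C4}: C1 → C3 applies, adding C3; C3, C4 → C5 applies, adding C5. So (C1, C4)⁺ = {C1, C3, C4, C5}.
This closure contains every attribute of R1, so R1 ∩ R2 → R1. The join is lossless.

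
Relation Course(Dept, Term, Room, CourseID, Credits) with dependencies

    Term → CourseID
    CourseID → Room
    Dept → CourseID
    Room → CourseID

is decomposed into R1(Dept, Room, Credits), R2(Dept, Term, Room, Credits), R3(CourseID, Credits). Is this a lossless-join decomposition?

Chase test. Columns are Dept, Term, Room, CourseID, Credits; row i has aⱼ where attribute j ∈ Ri, else bᵢⱼ.
Initial tableau (one row per fragment):
  row 1: a1 b12 a3 b14 a5
  row 2: a1 a2 a3 b24 a5
  row 3: b31 b32 b33 a4 a5
Rows 1 and 2 agree on Dept; apply Dept→CourseID and equate their CourseID entries.
No row becomes fully distinguished — the join is lossy.

No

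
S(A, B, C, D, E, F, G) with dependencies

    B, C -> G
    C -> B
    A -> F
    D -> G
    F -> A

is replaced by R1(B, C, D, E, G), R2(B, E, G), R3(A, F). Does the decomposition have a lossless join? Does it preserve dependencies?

lossy but dependency-preserving

Lossless test (chase): applying each FD to every pair of rows produces no changes in the tableau, so no row becomes fully distinguished — the join is lossy.
Dependency preservation: every FD's attributes lie within a single fragment, so each can be enforced locally — preserved.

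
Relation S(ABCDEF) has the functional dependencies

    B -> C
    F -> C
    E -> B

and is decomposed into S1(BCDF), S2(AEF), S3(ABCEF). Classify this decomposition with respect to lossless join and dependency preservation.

lossy but dependency-preserving

Lossless test (chase): Rows 1 and 2 agree on F; apply F→C and equate their C entries. Rows 2 and 3 agree on E; apply E→B and equate their B entries. No row becomes fully distinguished — the join is lossy.
Dependency preservation: every FD's attributes lie within a single fragment, so each can be enforced locally — preserved.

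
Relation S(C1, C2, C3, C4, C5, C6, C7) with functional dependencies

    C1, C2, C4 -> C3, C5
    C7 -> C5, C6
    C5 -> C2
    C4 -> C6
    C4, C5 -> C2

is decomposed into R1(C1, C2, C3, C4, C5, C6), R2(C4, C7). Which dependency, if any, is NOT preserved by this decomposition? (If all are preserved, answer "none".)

C7 -> C5, C6

Check C7 → C5, C6: no single fragment contains all of {C5, C6, C7}, and the restricted closure of {C7} across the fragments never reaches {C5, C6}.
C1, C2, C4 → C3, C5 is preserved.
C5 → C2 is preserved.
C4 → C6 is preserved.
C4, C5 → C2 is preserved.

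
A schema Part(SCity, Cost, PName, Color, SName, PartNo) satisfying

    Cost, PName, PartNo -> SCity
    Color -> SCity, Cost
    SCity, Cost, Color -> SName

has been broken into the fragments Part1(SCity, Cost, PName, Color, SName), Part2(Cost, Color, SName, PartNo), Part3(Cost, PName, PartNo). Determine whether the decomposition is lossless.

Chase test. Columns are SCity, Cost, PName, Color, SName, PartNo; row i has aⱼ where attribute j ∈ Parti, else bᵢⱼ.
Initial tableau (one row per fragment):
  row 1: a1 a2 a3 a4 a5 b16
  row 2: b21 a2 b23 a4 a5 a6
  row 3: b31 a2 a3 b34 b35 a6
Rows 1 and 2 agree on Color; apply Color→SCity, Cost and equate their SCity, Cost entries.
No row becomes fully distinguished — the join is lossy.

No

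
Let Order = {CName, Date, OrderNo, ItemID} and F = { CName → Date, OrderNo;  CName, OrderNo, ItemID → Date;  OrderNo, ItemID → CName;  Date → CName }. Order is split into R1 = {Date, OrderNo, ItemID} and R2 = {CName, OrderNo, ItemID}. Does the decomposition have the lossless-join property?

Common attributes: R1 ∩ R2 = {OrderNo, ItemID}.
Closure of {OrderNo, ItemID}: OrderNo, ItemID → CName applies, adding CName; CName → Date, OrderNo applies, adding Date. So (OrderNo, ItemID)⁺ = {CName, Date, OrderNo, ItemID}.
This closure contains every attribute of R1, so R1 ∩ R2 → R1. The join is lossless.

Yes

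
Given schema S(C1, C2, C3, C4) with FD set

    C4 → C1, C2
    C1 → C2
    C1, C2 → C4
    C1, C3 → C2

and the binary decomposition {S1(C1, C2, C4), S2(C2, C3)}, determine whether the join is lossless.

Common attributes: S1 ∩ S2 = {C2}.
No dependency enlarges {C2}, so (C2)⁺ = {C2}.
The closure contains neither all of S1 = {C1, C2, C4} nor all of S2 = {C2, C3}, so the common attributes are not a superkey of either fragment. The join is lossy.

No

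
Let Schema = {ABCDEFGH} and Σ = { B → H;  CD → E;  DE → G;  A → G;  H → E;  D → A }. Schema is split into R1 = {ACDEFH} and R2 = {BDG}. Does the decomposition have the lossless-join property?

No

Common attributes: R1 ∩ R2 = {D}.
Closure of {D}: D → A applies, adding A; A → G applies, adding G. So (D)⁺ = {ADG}.
The closure contains neither all of R1 = {ACDEFH} nor all of R2 = {BDG}, so the common attributes are not a superkey of either fragment. The join is lossy.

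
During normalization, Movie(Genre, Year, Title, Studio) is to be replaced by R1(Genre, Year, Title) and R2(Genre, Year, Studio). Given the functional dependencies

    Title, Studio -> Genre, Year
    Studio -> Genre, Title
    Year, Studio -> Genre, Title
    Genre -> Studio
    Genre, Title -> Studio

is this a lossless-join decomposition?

Common attributes: R1 ∩ R2 = {Genre, Year}.
Closure of {Genre, Year}: Genre → Studio applies, adding Studio; Studio → Genre, Title applies, adding Title. So (Genre, Year)⁺ = {Genre, Year, Title, Studio}.
This closure contains every attribute of R1, so R1 ∩ R2 → R1. The join is lossless.

Yes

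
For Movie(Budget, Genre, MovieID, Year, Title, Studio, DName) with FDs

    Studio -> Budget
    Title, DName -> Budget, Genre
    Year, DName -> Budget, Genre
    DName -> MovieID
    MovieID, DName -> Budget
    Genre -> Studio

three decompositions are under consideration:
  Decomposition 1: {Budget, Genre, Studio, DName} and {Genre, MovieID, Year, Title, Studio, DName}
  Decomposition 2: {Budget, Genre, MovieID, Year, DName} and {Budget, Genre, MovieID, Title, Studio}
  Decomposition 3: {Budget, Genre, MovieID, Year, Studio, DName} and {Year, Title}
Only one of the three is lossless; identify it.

Decomposition 1: common = {Genre, Studio, DName}, closure = {Budget, Genre, MovieID, Studio, DName} → lossless.
Decomposition 2: common = {Budget, Genre, MovieID}, closure = {Budget, Genre, MovieID, Studio} → lossy.
Decomposition 3: common = {Year}, closure = {Year} → lossy.

Decomposition 1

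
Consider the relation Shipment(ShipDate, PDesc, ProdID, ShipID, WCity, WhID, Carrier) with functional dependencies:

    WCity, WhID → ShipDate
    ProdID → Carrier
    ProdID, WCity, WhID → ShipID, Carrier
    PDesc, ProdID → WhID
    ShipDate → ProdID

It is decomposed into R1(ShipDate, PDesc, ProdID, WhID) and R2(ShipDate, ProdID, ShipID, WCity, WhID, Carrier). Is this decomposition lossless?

No

Common attributes: R1 ∩ R2 = {ShipDate, ProdID, WhID}.
Closure of {ShipDate, ProdID, WhID}: ProdID → Carrier applies, adding Carrier. So (ShipDate, ProdID, WhID)⁺ = {ShipDate, ProdID, WhID, Carrier}.
The closure contains neither all of R1 = {ShipDate, PDesc, ProdID, WhID} nor all of R2 = {ShipDate, ProdID, ShipID, WCity, WhID, Carrier}, so the common attributes are not a superkey of either fragment. The join is lossy.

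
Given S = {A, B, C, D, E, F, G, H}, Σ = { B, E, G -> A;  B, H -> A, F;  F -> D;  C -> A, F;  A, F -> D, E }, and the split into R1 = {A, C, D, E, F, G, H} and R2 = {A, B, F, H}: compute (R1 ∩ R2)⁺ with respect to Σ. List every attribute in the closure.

A, D, E, F, H

R1 ∩ R2 = {A, F, H}.
F → D applies, adding D
A, F → D, E applies, adding E
Closure: {A, D, E, F, H}.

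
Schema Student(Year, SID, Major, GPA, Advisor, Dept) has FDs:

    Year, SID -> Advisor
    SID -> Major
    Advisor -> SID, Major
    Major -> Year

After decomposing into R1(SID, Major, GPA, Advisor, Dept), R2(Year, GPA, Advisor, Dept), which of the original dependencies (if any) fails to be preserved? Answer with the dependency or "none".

Major -> Year

Check Major → Year: no single fragment contains all of {Year, Major}, and the restricted closure of {Major} across the fragments never reaches {Year}.
Year, SID → Advisor is preserved.
SID → Major is preserved.
Advisor → SID, Major is preserved.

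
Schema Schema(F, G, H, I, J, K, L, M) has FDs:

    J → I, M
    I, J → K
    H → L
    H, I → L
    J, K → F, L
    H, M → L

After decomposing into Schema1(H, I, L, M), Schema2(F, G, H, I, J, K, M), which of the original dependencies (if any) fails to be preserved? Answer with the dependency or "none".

J, K → F, L

Check J, K → F, L: no single fragment contains all of {F, J, K, L}, and the restricted closure of {J, K} across the fragments never reaches {F, L}.
J → I, M is preserved.
I, J → K is preserved.
H → L is preserved.
H, I → L is preserved.
H, M → L is preserved.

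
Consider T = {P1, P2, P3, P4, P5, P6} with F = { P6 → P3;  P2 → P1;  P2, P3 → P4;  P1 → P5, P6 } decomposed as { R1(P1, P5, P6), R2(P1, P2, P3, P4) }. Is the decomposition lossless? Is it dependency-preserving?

Lossless test: (P1)⁺ = {P1, P3, P5, P6}, which contains all of one fragment — lossless.
Dependency preservation: the restricted closure of {P6} across the fragments never reaches {P3}, so P6 → P3 cannot be enforced without a join — not preserved.

lossless but not dependency-preserving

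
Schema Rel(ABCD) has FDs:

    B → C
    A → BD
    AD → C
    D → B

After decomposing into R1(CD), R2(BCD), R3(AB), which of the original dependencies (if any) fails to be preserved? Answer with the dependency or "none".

Check A → BD: no single fragment contains all of {ABD}, and the restricted closure of {A} across the fragments never reaches {BD}.
B → C is preserved.
AD → C is preserved.
D → B is preserved.

A → BD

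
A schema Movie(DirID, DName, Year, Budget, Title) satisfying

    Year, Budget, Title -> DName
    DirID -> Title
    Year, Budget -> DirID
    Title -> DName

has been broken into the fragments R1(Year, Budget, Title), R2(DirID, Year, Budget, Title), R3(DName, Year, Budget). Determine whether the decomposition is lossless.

Chase test. Columns are DirID, DName, Year, Budget, Title; row i has aⱼ where attribute j ∈ Ri, else bᵢⱼ.
Initial tableau (one row per fragment):
  row 1: b11 b12 a3 a4 a5
  row 2: a1 b22 a3 a4 a5
  row 3: b31 a2 a3 a4 b35
Rows 1 and 2 agree on Year, Budget, Title; apply Year, Budget, Title→DName and equate their DName entries.
Rows 1 and 2 agree on Year, Budget; apply Year, Budget→DirID and equate their DirID entries.
Rows 1 and 3 agree on Year, Budget; apply Year, Budget→DirID and equate their DirID entries.
Rows 1 and 3 agree on DirID; apply DirID→Title and equate their Title entries.
Rows 1 and 3 agree on Title; apply Title→DName and equate their DName entries.
Row 1 is now all distinguished symbols — the join is lossless.

Yes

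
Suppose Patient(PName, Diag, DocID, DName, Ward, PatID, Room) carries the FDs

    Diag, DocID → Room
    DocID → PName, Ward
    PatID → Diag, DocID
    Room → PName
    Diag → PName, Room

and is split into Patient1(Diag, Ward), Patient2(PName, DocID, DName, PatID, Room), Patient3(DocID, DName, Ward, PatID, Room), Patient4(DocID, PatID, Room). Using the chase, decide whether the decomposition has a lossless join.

No

Chase test. Columns are PName, Diag, DocID, DName, Ward, PatID, Room; row i has aⱼ where attribute j ∈ Patienti, else bᵢⱼ.
Initial tableau (one row per fragment):
  row 1: b11 a2 b13 b14 a5 b16 b17
  row 2: a1 b22 a3 a4 b25 a6 a7
  row 3: b31 b32 a3 a4 a5 a6 a7
  row 4: b41 b42 a3 b44 b45 a6 a7
Rows 2 and 3 agree on DocID; apply DocID→PName, Ward and equate their PName, Ward entries.
Rows 2 and 4 agree on DocID; apply DocID→PName, Ward and equate their PName, Ward entries.
Rows 2 and 3 agree on PatID; apply PatID→Diag, DocID and equate their Diag, DocID entries.
Rows 2 and 4 agree on PatID; apply PatID→Diag, DocID and equate their Diag, DocID entries.
No row becomes fully distinguished — the join is lossy.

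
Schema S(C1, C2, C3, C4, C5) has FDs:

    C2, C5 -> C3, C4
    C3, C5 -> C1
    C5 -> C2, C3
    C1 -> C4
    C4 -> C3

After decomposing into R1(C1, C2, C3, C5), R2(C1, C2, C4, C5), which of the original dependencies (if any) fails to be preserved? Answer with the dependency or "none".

Check C4 → C3: no single fragment contains all of {C3, C4}, and the restricted closure of {C4} across the fragments never reaches {C3}.
C2, C5 → C3, C4 is preserved.
C3, C5 → C1 is preserved.
C5 → C2, C3 is preserved.
C1 → C4 is preserved.

C4 -> C3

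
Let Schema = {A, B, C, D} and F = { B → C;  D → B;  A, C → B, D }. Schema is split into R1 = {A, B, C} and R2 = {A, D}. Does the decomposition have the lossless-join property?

No

Common attributes: R1 ∩ R2 = {A}.
No dependency enlarges {A}, so (A)⁺ = {A}.
The closure contains neither all of R1 = {A, B, C} nor all of R2 = {A, D}, so the common attributes are not a superkey of either fragment. The join is lossy.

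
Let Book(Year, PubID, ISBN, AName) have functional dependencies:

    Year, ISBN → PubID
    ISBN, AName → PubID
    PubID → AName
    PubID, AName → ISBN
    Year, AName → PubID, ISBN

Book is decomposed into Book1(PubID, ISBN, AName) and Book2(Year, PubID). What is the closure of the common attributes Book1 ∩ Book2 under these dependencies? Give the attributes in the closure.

PubID, ISBN, AName

Book1 ∩ Book2 = {PubID}.
PubID → AName applies, adding AName
PubID, AName → ISBN applies, adding ISBN
Closure: {PubID, ISBN, AName}.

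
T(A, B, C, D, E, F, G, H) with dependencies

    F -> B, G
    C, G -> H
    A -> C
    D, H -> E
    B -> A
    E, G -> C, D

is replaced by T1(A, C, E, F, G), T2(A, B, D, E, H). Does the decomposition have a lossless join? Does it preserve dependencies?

lossy and not dependency-preserving

Lossless test: (A, E)⁺ = {A, C, E}, which is a superkey of neither fragment — lossy.
Dependency preservation: the restricted closure of {F} across the fragments never reaches {B, G}, so F → B, G cannot be enforced without a join — not preserved.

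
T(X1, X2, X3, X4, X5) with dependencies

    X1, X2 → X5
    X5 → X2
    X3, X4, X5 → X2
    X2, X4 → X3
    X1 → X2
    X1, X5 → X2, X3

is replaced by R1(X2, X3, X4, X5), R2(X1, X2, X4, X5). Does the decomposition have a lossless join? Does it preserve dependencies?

lossless but not dependency-preserving

Lossless test: (X2, X4, X5)⁺ = {X2, X3, X4, X5}, which contains all of one fragment — lossless.
Dependency preservation: the restricted closure of {X1, X5} across the fragments never reaches {X2, X3}, so X1, X5 → X2, X3 cannot be enforced without a join — not preserved.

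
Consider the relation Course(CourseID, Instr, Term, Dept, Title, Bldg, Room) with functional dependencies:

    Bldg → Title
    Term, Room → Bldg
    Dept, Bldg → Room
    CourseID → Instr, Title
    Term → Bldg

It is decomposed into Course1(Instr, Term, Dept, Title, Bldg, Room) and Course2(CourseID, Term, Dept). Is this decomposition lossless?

No

Common attributes: Course1 ∩ Course2 = {Term, Dept}.
Closure of {Term, Dept}: Term → Bldg applies, adding Bldg; Bldg → Title applies, adding Title; Dept, Bldg → Room applies, adding Room. So (Term, Dept)⁺ = {Term, Dept, Title, Bldg, Room}.
The closure contains neither all of Course1 = {Instr, Term, Dept, Title, Bldg, Room} nor all of Course2 = {CourseID, Term, Dept}, so the common attributes are not a superkey of either fragment. The join is lossy.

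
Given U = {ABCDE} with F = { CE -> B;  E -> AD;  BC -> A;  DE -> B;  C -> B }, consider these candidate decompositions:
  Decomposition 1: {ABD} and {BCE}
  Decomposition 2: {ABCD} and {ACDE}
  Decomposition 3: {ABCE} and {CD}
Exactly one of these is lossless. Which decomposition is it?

Decomposition 1: common = {B}, closure = {B} → lossy.
Decomposition 2: common = {ACD}, closure = {ABCD} → lossless.
Decomposition 3: common = {C}, closure = {ABC} → lossy.

Decomposition 2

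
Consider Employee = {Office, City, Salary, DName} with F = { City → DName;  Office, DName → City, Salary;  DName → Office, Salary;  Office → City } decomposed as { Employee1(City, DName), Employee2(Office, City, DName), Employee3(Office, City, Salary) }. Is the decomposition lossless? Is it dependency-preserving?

lossless and dependency-preserving

Lossless test (chase): Rows 1 and 3 agree on City; apply City→DName and equate their DName entries. Rows 2 and 3 agree on Office, DName; apply Office, DName→City, Salary and equate their City, Salary entries. Rows 1 and 2 agree on DName; apply DName→Office, Salary and equate their Office, Salary entries. Row 1 is now all distinguished symbols — the join is lossless.
Dependency preservation: Office, DName → City, Salary; DName → Office, Salary are not contained in any single fragment, but the restricted closure of each left-hand side across the fragments still reaches the right-hand side; the remaining FDs each lie inside some fragment. All dependencies are preserved.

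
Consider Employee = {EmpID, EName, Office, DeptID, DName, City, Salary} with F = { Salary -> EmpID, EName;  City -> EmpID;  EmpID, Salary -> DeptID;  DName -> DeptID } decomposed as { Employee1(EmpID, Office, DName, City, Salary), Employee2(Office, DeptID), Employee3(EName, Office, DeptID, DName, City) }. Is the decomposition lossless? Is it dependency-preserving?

Lossless test (chase): Rows 1 and 3 agree on City; apply City→EmpID and equate their EmpID entries. Rows 1 and 3 agree on DName; apply DName→DeptID and equate their DeptID entries. No row becomes fully distinguished — the join is lossy.
Dependency preservation: the restricted closure of {Salary} across the fragments never reaches {EmpID, EName}, so Salary → EmpID, EName cannot be enforced without a join — not preserved.

lossy and not dependency-preserving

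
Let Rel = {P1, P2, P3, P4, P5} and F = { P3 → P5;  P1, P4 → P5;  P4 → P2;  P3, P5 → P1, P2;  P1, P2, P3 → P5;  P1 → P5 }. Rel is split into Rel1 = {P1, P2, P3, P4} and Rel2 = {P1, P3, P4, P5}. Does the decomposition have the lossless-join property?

Yes

Common attributes: Rel1 ∩ Rel2 = {P1, P3, P4}.
Closure of {P1, P3, P4}: P3 → P5 applies, adding P5; P4 → P2 applies, adding P2. So (P1, P3, P4)⁺ = {P1, P2, P3, P4, P5}.
This closure contains every attribute of Rel1, so Rel1 ∩ Rel2 → Rel1. The join is lossless.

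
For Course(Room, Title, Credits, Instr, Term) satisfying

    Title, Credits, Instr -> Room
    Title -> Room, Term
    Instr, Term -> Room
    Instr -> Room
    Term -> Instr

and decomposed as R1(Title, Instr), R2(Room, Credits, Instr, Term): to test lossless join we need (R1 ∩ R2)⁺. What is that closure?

R1 ∩ R2 = {Instr}.
Instr → Room applies, adding Room
Closure: {Room, Instr}.

Room, Instr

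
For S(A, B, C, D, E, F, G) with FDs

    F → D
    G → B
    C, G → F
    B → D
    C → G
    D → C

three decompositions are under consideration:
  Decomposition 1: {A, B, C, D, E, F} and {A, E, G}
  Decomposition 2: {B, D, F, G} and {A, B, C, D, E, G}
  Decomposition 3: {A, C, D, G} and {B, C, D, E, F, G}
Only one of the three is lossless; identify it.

Decomposition 1: common = {A, E}, closure = {A, E} → lossy.
Decomposition 2: common = {B, D, G}, closure = {B, C, D, F, G} → lossless.
Decomposition 3: common = {C, D, G}, closure = {B, C, D, F, G} → lossy.

Decomposition 2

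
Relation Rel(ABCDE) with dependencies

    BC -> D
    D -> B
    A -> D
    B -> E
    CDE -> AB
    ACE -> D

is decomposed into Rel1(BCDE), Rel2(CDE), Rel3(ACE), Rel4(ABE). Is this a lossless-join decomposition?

Chase test. Columns are ABCDE; row i has aⱼ where attribute j ∈ Reli, else bᵢⱼ.
Initial tableau (one row per fragment):
  row 1: b11 a2 a3 a4 a5
  row 2: b21 b22 a3 a4 a5
  row 3: a1 b32 a3 b34 a5
  row 4: a1 a2 b43 b44 a5
Rows 1 and 2 agree on D; apply D→B and equate their B entries.
Rows 3 and 4 agree on A; apply A→D and equate their D entries.
Rows 1 and 2 agree on CDE; apply CDE→AB and equate their AB entries.
Rows 3 and 4 agree on D; apply D→B and equate their B entries.
Rows 1 and 3 agree on BC; apply BC→D and equate their D entries.
Rows 1 and 3 agree on CDE; apply CDE→AB and equate their AB entries.
Row 1 is now all distinguished symbols — the join is lossless.

Yes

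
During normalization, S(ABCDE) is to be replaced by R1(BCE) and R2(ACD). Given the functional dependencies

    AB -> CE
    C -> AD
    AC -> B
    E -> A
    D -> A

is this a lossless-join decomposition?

Common attributes: R1 ∩ R2 = {C}.
Closure of {C}: C → AD applies, adding AD; AC → B applies, adding B; AB → CE applies, adding E. So (C)⁺ = {ABCDE}.
This closure contains every attribute of R1, so R1 ∩ R2 → R1. The join is lossless.

Yes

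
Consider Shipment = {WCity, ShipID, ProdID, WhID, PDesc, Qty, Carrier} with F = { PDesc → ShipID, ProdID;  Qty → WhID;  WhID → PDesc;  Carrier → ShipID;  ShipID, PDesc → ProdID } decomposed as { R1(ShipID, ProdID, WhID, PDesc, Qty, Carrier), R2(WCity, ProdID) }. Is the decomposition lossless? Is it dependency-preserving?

Lossless test: (ProdID)⁺ = {ProdID}, which is a superkey of neither fragment — lossy.
Dependency preservation: every FD's attributes lie within a single fragment, so each can be enforced locally — preserved.

lossy but dependency-preserving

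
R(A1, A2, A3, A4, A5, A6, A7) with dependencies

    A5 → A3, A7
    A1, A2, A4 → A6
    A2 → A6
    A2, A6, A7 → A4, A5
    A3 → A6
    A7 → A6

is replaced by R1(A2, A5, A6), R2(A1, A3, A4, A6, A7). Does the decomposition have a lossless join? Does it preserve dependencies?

Lossless test: (A6)⁺ = {A6}, which is a superkey of neither fragment — lossy.
Dependency preservation: the restricted closure of {A5} across the fragments never reaches {A3, A7}, so A5 → A3, A7 cannot be enforced without a join — not preserved.

lossy and not dependency-preserving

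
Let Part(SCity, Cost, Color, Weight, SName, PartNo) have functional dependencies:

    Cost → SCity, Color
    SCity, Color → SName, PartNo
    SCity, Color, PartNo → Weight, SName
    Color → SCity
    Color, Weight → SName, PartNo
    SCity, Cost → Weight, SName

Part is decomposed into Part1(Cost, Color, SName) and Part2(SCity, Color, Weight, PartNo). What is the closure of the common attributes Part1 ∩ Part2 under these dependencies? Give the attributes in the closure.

Part1 ∩ Part2 = {Color}.
Color → SCity applies, adding SCity
SCity, Color → SName, PartNo applies, adding SName, PartNo
SCity, Color, PartNo → Weight, SName applies, adding Weight
Closure: {SCity, Color, Weight, SName, PartNo}.

SCity, Color, Weight, SName, PartNo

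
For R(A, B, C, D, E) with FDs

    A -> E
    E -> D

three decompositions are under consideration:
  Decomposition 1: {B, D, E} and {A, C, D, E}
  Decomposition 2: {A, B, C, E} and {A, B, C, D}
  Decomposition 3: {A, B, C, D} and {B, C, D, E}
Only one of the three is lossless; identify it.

Decomposition 1: common = {D, E}, closure = {D, E} → lossy.
Decomposition 2: common = {A, B, C}, closure = {A, B, C, D, E} → lossless.
Decomposition 3: common = {B, C, D}, closure = {B, C, D} → lossy.

Decomposition 2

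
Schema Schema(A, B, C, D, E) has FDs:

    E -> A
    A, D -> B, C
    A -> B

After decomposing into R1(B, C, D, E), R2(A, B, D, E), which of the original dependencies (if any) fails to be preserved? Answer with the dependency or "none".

Check A, D → B, C: no single fragment contains all of {A, B, C, D}, and the restricted closure of {A, D} across the fragments never reaches {B, C}.
E → A is preserved.
A → B is preserved.

A, D -> B, C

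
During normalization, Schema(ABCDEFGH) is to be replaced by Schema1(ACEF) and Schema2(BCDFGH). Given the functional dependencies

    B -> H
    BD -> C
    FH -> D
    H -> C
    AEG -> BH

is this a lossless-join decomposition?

No

Common attributes: Schema1 ∩ Schema2 = {CF}.
No dependency enlarges {CF}, so (CF)⁺ = {CF}.
The closure contains neither all of Schema1 = {ACEF} nor all of Schema2 = {BCDFGH}, so the common attributes are not a superkey of either fragment. The join is lossy.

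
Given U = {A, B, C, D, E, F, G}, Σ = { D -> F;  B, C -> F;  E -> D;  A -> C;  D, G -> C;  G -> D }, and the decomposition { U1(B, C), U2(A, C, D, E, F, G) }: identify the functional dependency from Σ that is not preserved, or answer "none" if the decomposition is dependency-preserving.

B, C -> F

Check B, C → F: no single fragment contains all of {B, C, F}, and the restricted closure of {B, C} across the fragments never reaches {F}.
D → F is preserved.
E → D is preserved.
A → C is preserved.
D, G → C is preserved.
G → D is preserved.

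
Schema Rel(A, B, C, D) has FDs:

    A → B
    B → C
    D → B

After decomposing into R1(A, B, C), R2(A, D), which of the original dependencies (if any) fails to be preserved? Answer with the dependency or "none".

Check D → B: no single fragment contains all of {B, D}, and the restricted closure of {D} across the fragments never reaches {B}.
A → B is preserved.
B → C is preserved.

D → B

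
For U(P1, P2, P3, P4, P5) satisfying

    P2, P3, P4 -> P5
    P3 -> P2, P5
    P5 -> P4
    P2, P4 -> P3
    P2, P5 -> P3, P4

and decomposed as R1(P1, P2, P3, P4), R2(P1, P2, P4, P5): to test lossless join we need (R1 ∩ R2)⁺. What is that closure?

R1 ∩ R2 = {P1, P2, P4}.
P2, P4 → P3 applies, adding P3
P2, P3, P4 → P5 applies, adding P5
Closure: {P1, P2, P3, P4, P5}.

P1, P2, P3, P4, P5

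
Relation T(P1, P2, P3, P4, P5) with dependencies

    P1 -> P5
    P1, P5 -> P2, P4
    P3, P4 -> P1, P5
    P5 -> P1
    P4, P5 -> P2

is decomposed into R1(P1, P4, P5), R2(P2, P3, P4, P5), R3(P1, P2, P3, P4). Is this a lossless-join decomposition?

Yes

Chase test. Columns are P1, P2, P3, P4, P5; row i has aⱼ where attribute j ∈ Ri, else bᵢⱼ.
Initial tableau (one row per fragment):
  row 1: a1 b12 b13 a4 a5
  row 2: b21 a2 a3 a4 a5
  row 3: a1 a2 a3 a4 b35
Rows 1 and 3 agree on P1; apply P1→P5 and equate their P5 entries.
Rows 1 and 3 agree on P1, P5; apply P1, P5→P2, P4 and equate their P2, P4 entries.
Rows 2 and 3 agree on P3, P4; apply P3, P4→P1, P5 and equate their P1, P5 entries.
Row 2 is now all distinguished symbols — the join is lossless.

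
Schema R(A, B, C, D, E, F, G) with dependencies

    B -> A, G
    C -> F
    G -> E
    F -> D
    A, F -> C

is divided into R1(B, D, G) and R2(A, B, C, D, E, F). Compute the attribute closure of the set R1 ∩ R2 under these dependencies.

A, B, D, E, G

R1 ∩ R2 = {B, D}.
B → A, G applies, adding A, G
G → E applies, adding E
Closure: {A, B, D, E, G}.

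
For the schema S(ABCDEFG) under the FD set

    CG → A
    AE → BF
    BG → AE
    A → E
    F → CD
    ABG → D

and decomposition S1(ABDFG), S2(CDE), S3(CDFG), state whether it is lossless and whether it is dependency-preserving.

lossy and not dependency-preserving

Lossless test (chase): Rows 1 and 3 agree on F; apply F→CD and equate their CD entries. Rows 1 and 3 agree on CG; apply CG→A and equate their A entries. Rows 1 and 3 agree on A; apply A→E and equate their E entries. Rows 1 and 3 agree on AE; apply AE→BF and equate their BF entries. No row becomes fully distinguished — the join is lossy.
Dependency preservation: the restricted closure of {BG} across the fragments never reaches {AE}, so BG → AE cannot be enforced without a join — not preserved.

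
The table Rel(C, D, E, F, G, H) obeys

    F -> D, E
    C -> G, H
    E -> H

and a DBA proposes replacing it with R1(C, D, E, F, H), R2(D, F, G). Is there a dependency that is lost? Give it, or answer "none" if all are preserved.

C -> G, H

Check C → G, H: no single fragment contains all of {C, G, H}, and the restricted closure of {C} across the fragments never reaches {G, H}.
F → D, E is preserved.
E → H is preserved.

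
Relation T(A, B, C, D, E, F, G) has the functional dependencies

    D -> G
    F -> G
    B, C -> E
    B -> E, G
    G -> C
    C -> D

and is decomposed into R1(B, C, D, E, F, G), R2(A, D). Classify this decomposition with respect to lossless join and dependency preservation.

Lossless test: (D)⁺ = {C, D, G}, which is a superkey of neither fragment — lossy.
Dependency preservation: every FD's attributes lie within a single fragment, so each can be enforced locally — preserved.

lossy but dependency-preserving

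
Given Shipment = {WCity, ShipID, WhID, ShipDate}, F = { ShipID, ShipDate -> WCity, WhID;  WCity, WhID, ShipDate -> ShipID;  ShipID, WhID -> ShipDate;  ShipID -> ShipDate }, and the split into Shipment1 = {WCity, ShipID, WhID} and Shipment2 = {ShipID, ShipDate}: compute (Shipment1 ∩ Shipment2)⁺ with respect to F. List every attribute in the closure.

Shipment1 ∩ Shipment2 = {ShipID}.
ShipID → ShipDate applies, adding ShipDate
ShipID, ShipDate → WCity, WhID applies, adding WCity, WhID
Closure: {WCity, ShipID, WhID, ShipDate}.

WCity, ShipID, WhID, ShipDate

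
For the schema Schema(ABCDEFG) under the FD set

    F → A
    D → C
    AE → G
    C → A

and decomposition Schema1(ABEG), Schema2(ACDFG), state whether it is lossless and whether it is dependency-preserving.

lossy but dependency-preserving

Lossless test: (AG)⁺ = {AG}, which is a superkey of neither fragment — lossy.
Dependency preservation: every FD's attributes lie within a single fragment, so each can be enforced locally — preserved.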